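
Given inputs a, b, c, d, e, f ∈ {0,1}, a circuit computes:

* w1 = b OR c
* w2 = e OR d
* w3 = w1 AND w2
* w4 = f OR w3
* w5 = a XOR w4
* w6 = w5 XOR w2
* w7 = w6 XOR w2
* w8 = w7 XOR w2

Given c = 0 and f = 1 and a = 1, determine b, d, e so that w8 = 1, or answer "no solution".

b=0, d=1, e=1

Check with c = 0 and f = 1 and a = 1 and b=0, d=1, e=1:
w1 = b OR c = 0 OR 0 = 0
w2 = e OR d = 1 OR 1 = 1
w3 = w1 AND w2 = 0 AND 1 = 0
w4 = f OR w3 = 1 OR 0 = 1
w5 = a XOR w4 = 1 XOR 1 = 0
w6 = w5 XOR w2 = 0 XOR 1 = 1
w7 = w6 XOR w2 = 1 XOR 1 = 0
w8 = w7 XOR w2 = 0 XOR 1 = 1
So w8 = 1.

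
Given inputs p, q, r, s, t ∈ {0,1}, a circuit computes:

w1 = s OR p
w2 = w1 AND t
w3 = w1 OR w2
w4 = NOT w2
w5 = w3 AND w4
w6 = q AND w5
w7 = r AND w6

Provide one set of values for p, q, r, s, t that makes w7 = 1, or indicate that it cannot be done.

w7 = r AND w6 must be 1, so both r = 1 and w6 = 1.
Check with p=0, q=1, r=1, s=1, t=0:
w1 = s OR p = 1 OR 0 = 1
w2 = w1 AND t = 1 AND 0 = 0
w3 = w1 OR w2 = 1 OR 0 = 1
w4 = NOT w2 = NOT 0 = 1
w5 = w3 AND w4 = 1 AND 1 = 1
w6 = q AND w5 = 1 AND 1 = 1
w7 = r AND w6 = 1 AND 1 = 1
So w7 = 1 as required.

p=0, q=1, r=1, s=1, t=0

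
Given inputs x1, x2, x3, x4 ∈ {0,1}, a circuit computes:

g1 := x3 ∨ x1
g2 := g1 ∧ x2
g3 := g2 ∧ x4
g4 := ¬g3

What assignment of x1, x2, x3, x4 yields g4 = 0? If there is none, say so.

x1=1, x2=1, x3=0, x4=1

g4 = ¬g3 must be 0, so g3 = 1.
g3 = g2 ∧ x4 must be 1, so both g2 = 1 and x4 = 1.
g2 = g1 ∧ x2 must be 1, so both g1 = 1 and x2 = 1.
Check with x1=1, x2=1, x3=0, x4=1:
g1 = x3 ∨ x1 = 0 ∨ 1 = 1
g2 = g1 ∧ x2 = 1 ∧ 1 = 1
g3 = g2 ∧ x4 = 1 ∧ 1 = 1
g4 = ¬g3 = ¬1 = 0
So g4 = 0 as required.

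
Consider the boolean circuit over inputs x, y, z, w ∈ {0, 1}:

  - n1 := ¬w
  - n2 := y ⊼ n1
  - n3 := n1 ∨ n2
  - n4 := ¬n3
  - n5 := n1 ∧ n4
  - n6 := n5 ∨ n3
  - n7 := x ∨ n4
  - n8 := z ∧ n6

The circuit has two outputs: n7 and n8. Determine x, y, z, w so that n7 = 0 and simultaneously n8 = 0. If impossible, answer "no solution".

x=0, y=0, z=0, w=1

Check with x=0, y=0, z=0, w=1:
n1 = ¬w = ¬1 = 0
n2 = y ⊼ n1 = 0 ⊼ 0 = 1
n3 = n1 ∨ n2 = 0 ∨ 1 = 1
n4 = ¬n3 = ¬1 = 0
n5 = n1 ∧ n4 = 0 ∧ 0 = 0
n6 = n5 ∨ n3 = 0 ∨ 1 = 1
n7 = x ∨ n4 = 0 ∨ 0 = 0
n8 = z ∧ n6 = 0 ∧ 1 = 0
So n7 = 0 and n8 = 0.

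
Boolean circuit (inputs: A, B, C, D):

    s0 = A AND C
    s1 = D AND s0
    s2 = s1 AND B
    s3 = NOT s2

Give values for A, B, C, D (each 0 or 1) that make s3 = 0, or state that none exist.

s3 = NOT s2 must be 0, so s2 = 1.
Check with A=1, B=1, C=1, D=1:
s0 = A AND C = 1 AND 1 = 1
s1 = D AND s0 = 1 AND 1 = 1
s2 = s1 AND B = 1 AND 1 = 1
s3 = NOT s2 = NOT 1 = 0
So s3 = 0 as required.

A=1, B=1, C=1, D=1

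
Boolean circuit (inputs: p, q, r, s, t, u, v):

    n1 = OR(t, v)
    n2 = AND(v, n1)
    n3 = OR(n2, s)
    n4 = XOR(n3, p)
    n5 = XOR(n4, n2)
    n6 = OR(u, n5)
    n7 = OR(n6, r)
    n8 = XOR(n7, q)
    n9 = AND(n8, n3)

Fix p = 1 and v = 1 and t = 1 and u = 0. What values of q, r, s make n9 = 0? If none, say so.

q=1, r=0, s=0

n9 = AND(n8, n3) must be 0, so at least one of n8, n3 is 0.
Check with p = 1 and v = 1 and t = 1 and u = 0 and q=1, r=0, s=0:
n1 = OR(t, v) = OR(1, 1) = 1
n2 = AND(v, n1) = AND(1, 1) = 1
n3 = OR(n2, s) = OR(1, 0) = 1
n4 = XOR(n3, p) = XOR(1, 1) = 0
n5 = XOR(n4, n2) = XOR(0, 1) = 1
n6 = OR(u, n5) = OR(0, 1) = 1
n7 = OR(n6, r) = OR(1, 0) = 1
n8 = XOR(n7, q) = XOR(1, 1) = 0
n9 = AND(n8, n3) = AND(0, 1) = 0
So n9 = 0.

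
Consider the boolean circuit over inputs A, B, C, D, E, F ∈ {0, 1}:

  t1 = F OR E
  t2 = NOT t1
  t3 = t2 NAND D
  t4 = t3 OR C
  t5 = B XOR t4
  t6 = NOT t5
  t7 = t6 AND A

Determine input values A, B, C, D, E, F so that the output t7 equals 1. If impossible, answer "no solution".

t7 = t6 AND A must be 1, so both t6 = 1 and A = 1.
Check with A=1 B=1 C=1 D=0 E=0 F=1:
t1 = F OR E = 1 OR 0 = 1
t2 = NOT t1 = NOT 1 = 0
t3 = t2 NAND D = 0 NAND 0 = 1
t4 = t3 OR C = 1 OR 1 = 1
t5 = B XOR t4 = 1 XOR 1 = 0
t6 = NOT t5 = NOT 0 = 1
t7 = t6 AND A = 1 AND 1 = 1
So t7 = 1 as required.

A=1 B=1 C=1 D=0 E=0 F=1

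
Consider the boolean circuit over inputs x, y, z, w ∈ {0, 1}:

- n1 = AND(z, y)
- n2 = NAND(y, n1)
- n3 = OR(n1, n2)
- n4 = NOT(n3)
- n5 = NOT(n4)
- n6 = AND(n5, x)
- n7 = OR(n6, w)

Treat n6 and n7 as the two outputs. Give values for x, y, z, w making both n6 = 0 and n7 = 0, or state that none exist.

Check with x=0, y=0, z=1, w=0:
n1 = AND(z, y) = AND(1, 0) = 0
n2 = NAND(y, n1) = NAND(0, 0) = 1
n3 = OR(n1, n2) = OR(0, 1) = 1
n4 = NOT(n3) = NOT 1 = 0
n5 = NOT(n4) = NOT 0 = 1
n6 = AND(n5, x) = AND(1, 0) = 0
n7 = OR(n6, w) = OR(0, 0) = 0
So n6 = 0 and n7 = 0.

x=0, y=0, z=1, w=0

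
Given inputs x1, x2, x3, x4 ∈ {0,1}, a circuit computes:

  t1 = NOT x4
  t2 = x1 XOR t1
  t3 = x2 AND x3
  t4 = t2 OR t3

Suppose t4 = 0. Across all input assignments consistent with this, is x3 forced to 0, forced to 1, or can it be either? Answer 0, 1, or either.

Both values of x3 occur among assignments with t4 = 0:
  x3=0: x1=0, x2=0, x3=0, x4=1
  x3=1: x1=0, x2=0, x3=1, x4=1

either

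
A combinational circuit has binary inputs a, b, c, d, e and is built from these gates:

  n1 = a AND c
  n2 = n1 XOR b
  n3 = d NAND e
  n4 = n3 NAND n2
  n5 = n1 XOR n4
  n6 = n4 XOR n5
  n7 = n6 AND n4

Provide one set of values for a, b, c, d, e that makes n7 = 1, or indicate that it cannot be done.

a=1 b=1 c=1 d=1 e=0

Check with a=1 b=1 c=1 d=1 e=0:
n1 = a AND c = 1 AND 1 = 1
n2 = n1 XOR b = 1 XOR 1 = 0
n3 = d NAND e = 1 NAND 0 = 1
n4 = n3 NAND n2 = 1 NAND 0 = 1
n5 = n1 XOR n4 = 1 XOR 1 = 0
n6 = n4 XOR n5 = 1 XOR 0 = 1
n7 = n6 AND n4 = 1 AND 1 = 1
So n7 = 1 as required.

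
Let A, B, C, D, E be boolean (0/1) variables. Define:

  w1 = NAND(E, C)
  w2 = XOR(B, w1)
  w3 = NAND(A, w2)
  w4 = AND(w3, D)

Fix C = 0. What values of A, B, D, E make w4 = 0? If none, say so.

Check with C = 0 and A=0, B=1, D=0, E=0:
w1 = NAND(E, C) = NAND(0, 0) = 1
w2 = XOR(B, w1) = XOR(1, 1) = 0
w3 = NAND(A, w2) = NAND(0, 0) = 1
w4 = AND(w3, D) = AND(1, 0) = 0
So w4 = 0.

A=0, B=1, D=0, E=0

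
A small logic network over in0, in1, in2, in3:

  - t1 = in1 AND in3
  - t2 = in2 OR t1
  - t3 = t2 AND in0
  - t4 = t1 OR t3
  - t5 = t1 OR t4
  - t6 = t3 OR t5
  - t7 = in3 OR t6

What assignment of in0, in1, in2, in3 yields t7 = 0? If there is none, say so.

in0=0, in1=1, in2=1, in3=0

t7 = in3 OR t6 must be 0, so both in3 = 0 and t6 = 0.
Check with in0=0, in1=1, in2=1, in3=0:
t1 = in1 AND in3 = 1 AND 0 = 0
t2 = in2 OR t1 = 1 OR 0 = 1
t3 = t2 AND in0 = 1 AND 0 = 0
t4 = t1 OR t3 = 0 OR 0 = 0
t5 = t1 OR t4 = 0 OR 0 = 0
t6 = t3 OR t5 = 0 OR 0 = 0
t7 = in3 OR t6 = 0 OR 0 = 0
So t7 = 0 as required.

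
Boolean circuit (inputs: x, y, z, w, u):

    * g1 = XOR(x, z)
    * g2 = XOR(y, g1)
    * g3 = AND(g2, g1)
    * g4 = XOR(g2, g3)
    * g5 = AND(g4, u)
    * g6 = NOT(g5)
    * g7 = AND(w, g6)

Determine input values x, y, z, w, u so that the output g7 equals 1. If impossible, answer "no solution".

g7 = AND(w, g6) must be 1, so both w = 1 and g6 = 1.
g6 = NOT(g5) must be 1, so g5 = 0.
g5 = AND(g4, u) must be 0, so at least one of g4, u is 0.
Check with x=0, y=0, z=1, w=1, u=0:
g1 = XOR(x, z) = XOR(0, 1) = 1
g2 = XOR(y, g1) = XOR(0, 1) = 1
g3 = AND(g2, g1) = AND(1, 1) = 1
g4 = XOR(g2, g3) = XOR(1, 1) = 0
g5 = AND(g4, u) = AND(0, 0) = 0
g6 = NOT(g5) = NOT 0 = 1
g7 = AND(w, g6) = AND(1, 1) = 1
So g7 = 1 as required.

x=0, y=0, z=1, w=1, u=0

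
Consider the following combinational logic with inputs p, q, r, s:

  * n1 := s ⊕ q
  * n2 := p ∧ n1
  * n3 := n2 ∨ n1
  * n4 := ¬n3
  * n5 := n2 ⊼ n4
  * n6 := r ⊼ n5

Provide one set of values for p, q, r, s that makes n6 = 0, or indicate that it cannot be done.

p=1 q=0 r=1 s=0

n6 = r ⊼ n5 must be 0, so both r = 1 and n5 = 1.
n5 = n2 ⊼ n4 must be 1, so at least one of n2, n4 is 0.
Check with p=1 q=0 r=1 s=0:
n1 = s ⊕ q = 0 ⊕ 0 = 0
n2 = p ∧ n1 = 1 ∧ 0 = 0
n3 = n2 ∨ n1 = 0 ∨ 0 = 0
n4 = ¬n3 = ¬0 = 1
n5 = n2 ⊼ n4 = 0 ⊼ 1 = 1
n6 = r ⊼ n5 = 1 ⊼ 1 = 0
So n6 = 0 as required.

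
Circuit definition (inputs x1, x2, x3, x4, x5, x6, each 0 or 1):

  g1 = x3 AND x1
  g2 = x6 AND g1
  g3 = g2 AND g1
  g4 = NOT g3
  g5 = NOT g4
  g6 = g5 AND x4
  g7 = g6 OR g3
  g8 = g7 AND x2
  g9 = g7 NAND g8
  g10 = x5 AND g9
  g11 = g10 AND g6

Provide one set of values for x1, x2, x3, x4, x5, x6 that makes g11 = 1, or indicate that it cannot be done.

x1=1 x2=0 x3=1 x4=1 x5=1 x6=1

g11 = g10 AND g6 must be 1, so both g10 = 1 and g6 = 1.
Check with x1=1 x2=0 x3=1 x4=1 x5=1 x6=1:
g1 = x3 AND x1 = 1 AND 1 = 1
g2 = x6 AND g1 = 1 AND 1 = 1
g3 = g2 AND g1 = 1 AND 1 = 1
g4 = NOT g3 = NOT 1 = 0
g5 = NOT g4 = NOT 0 = 1
g6 = g5 AND x4 = 1 AND 1 = 1
g7 = g6 OR g3 = 1 OR 1 = 1
g8 = g7 AND x2 = 1 AND 0 = 0
g9 = g7 NAND g8 = 1 NAND 0 = 1
g10 = x5 AND g9 = 1 AND 1 = 1
g11 = g10 AND g6 = 1 AND 1 = 1
So g11 = 1 as required.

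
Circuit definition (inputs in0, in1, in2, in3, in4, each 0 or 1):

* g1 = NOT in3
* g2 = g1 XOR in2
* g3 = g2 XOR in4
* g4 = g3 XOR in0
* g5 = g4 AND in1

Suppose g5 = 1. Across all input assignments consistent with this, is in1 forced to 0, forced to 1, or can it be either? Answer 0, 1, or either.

g5 = g4 AND in1 must be 1, so both g4 = 1 and in1 = 1.
Every assignment with g5 = 1 has in1 = 1; there are 8 such assignment(s).

1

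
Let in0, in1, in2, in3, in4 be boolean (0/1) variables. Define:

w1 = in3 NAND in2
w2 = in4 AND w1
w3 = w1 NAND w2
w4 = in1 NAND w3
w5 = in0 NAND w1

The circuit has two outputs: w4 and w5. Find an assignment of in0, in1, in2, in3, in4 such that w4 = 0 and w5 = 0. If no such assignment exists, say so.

Check with in0=1, in1=1, in2=1, in3=0, in4=0:
w1 = in3 NAND in2 = 0 NAND 1 = 1
w2 = in4 AND w1 = 0 AND 1 = 0
w3 = w1 NAND w2 = 1 NAND 0 = 1
w4 = in1 NAND w3 = 1 NAND 1 = 0
w5 = in0 NAND w1 = 1 NAND 1 = 0
So w4 = 0 and w5 = 0.

in0=1, in1=1, in2=1, in3=0, in4=0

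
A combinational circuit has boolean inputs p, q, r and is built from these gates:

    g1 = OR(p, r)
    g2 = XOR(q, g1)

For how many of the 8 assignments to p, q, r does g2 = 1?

g2 = XOR(q, g1) must be 1, so q and g1 differ.
Enumerating the 8 input combinations, 4 give g2 = 1 and 4 give g2 = 0.

4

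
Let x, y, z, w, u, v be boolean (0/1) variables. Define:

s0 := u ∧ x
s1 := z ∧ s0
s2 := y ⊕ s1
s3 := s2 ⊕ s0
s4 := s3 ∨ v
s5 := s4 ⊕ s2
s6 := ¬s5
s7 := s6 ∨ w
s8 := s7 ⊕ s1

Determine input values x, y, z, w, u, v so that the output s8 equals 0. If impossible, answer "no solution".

s8 = s7 ⊕ s1 must be 0, so s7 and s1 are equal.
Check with x=1, y=0, z=1, w=0, u=1, v=1:
s0 = u ∧ x = 1 ∧ 1 = 1
s1 = z ∧ s0 = 1 ∧ 1 = 1
s2 = y ⊕ s1 = 0 ⊕ 1 = 1
s3 = s2 ⊕ s0 = 1 ⊕ 1 = 0
s4 = s3 ∨ v = 0 ∨ 1 = 1
s5 = s4 ⊕ s2 = 1 ⊕ 1 = 0
s6 = ¬s5 = ¬0 = 1
s7 = s6 ∨ w = 1 ∨ 0 = 1
s8 = s7 ⊕ s1 = 1 ⊕ 1 = 0
So s8 = 0 as required.

x=1, y=0, z=1, w=0, u=1, v=1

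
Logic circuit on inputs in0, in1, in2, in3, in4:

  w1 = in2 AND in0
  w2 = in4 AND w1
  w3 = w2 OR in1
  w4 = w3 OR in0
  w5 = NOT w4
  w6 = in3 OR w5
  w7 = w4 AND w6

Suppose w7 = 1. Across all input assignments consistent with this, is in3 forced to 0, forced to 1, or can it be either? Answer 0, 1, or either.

w7 = w4 AND w6 must be 1, so both w4 = 1 and w6 = 1.
w4 = w3 OR in0 must be 1, so at least one of w3, in0 is 1.
w6 = in3 OR w5 must be 1, so at least one of in3, w5 is 1.
Every assignment with w7 = 1 has in3 = 1; there are 12 such assignment(s).

1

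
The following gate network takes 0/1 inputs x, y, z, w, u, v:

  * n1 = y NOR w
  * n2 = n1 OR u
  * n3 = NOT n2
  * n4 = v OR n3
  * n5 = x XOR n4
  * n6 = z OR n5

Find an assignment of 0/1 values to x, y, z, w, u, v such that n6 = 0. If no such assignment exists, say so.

x=1, y=0, z=0, w=1, u=1, v=1

Check with x=1, y=0, z=0, w=1, u=1, v=1:
n1 = y NOR w = 0 NOR 1 = 0
n2 = n1 OR u = 0 OR 1 = 1
n3 = NOT n2 = NOT 1 = 0
n4 = v OR n3 = 1 OR 0 = 1
n5 = x XOR n4 = 1 XOR 1 = 0
n6 = z OR n5 = 0 OR 0 = 0
So n6 = 0 as required.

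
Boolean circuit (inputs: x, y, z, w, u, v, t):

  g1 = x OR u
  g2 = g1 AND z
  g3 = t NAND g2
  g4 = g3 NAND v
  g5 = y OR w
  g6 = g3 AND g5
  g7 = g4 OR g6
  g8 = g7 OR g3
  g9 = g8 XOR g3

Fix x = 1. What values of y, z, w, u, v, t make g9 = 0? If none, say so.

y=1, z=0, w=0, u=0, v=0, t=1

g9 = g8 XOR g3 must be 0, so g8 and g3 are equal.
Check with x = 1 and y=1, z=0, w=0, u=0, v=0, t=1:
g1 = x OR u = 1 OR 0 = 1
g2 = g1 AND z = 1 AND 0 = 0
g3 = t NAND g2 = 1 NAND 0 = 1
g4 = g3 NAND v = 1 NAND 0 = 1
g5 = y OR w = 1 OR 0 = 1
g6 = g3 AND g5 = 1 AND 1 = 1
g7 = g4 OR g6 = 1 OR 1 = 1
g8 = g7 OR g3 = 1 OR 1 = 1
g9 = g8 XOR g3 = 1 XOR 1 = 0
So g9 = 0.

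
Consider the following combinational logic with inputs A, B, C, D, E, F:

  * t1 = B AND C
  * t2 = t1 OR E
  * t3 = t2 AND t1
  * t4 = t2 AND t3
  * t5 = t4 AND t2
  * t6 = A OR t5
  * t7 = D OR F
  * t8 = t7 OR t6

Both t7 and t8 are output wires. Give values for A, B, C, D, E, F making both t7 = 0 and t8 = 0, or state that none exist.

A=0 B=1 C=0 D=0 E=1 F=0

Check with A=0 B=1 C=0 D=0 E=1 F=0:
t1 = B AND C = 1 AND 0 = 0
t2 = t1 OR E = 0 OR 1 = 1
t3 = t2 AND t1 = 1 AND 0 = 0
t4 = t2 AND t3 = 1 AND 0 = 0
t5 = t4 AND t2 = 0 AND 1 = 0
t6 = A OR t5 = 0 OR 0 = 0
t7 = D OR F = 0 OR 0 = 0
t8 = t7 OR t6 = 0 OR 0 = 0
So t7 = 0 and t8 = 0.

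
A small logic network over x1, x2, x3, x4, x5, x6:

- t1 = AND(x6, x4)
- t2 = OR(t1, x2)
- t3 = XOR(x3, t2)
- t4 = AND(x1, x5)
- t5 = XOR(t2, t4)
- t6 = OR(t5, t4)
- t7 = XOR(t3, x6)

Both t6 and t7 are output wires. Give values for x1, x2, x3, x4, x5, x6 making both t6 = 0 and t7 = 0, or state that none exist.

Check with x1=0, x2=0, x3=0, x4=0, x5=0, x6=0:
t1 = AND(x6, x4) = AND(0, 0) = 0
t2 = OR(t1, x2) = OR(0, 0) = 0
t3 = XOR(x3, t2) = XOR(0, 0) = 0
t4 = AND(x1, x5) = AND(0, 0) = 0
t5 = XOR(t2, t4) = XOR(0, 0) = 0
t6 = OR(t5, t4) = OR(0, 0) = 0
t7 = XOR(t3, x6) = XOR(0, 0) = 0
So t6 = 0 and t7 = 0.

x1=0, x2=0, x3=0, x4=0, x5=0, x6=0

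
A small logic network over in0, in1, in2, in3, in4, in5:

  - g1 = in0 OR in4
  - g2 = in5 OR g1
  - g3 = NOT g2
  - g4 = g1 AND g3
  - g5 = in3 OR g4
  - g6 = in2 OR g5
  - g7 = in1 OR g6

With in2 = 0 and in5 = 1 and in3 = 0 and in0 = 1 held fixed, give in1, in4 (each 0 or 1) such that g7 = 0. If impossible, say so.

g7 = in1 OR g6 must be 0, so both in1 = 0 and g6 = 0.
Check with in2 = 0 and in5 = 1 and in3 = 0 and in0 = 1 and in1=0, in4=0:
g1 = in0 OR in4 = 1 OR 0 = 1
g2 = in5 OR g1 = 1 OR 1 = 1
g3 = NOT g2 = NOT 1 = 0
g4 = g1 AND g3 = 1 AND 0 = 0
g5 = in3 OR g4 = 0 OR 0 = 0
g6 = in2 OR g5 = 0 OR 0 = 0
g7 = in1 OR g6 = 0 OR 0 = 0
So g7 = 0.

in1=0, in4=0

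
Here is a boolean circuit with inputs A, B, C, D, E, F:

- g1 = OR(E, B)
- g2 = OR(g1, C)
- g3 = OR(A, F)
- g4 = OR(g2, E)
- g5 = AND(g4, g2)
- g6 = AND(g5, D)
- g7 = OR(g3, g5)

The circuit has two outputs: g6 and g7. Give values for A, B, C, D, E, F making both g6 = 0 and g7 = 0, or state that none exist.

A=0, B=0, C=0, D=1, E=0, F=0

Check with A=0, B=0, C=0, D=1, E=0, F=0:
g1 = OR(E, B) = OR(0, 0) = 0
g2 = OR(g1, C) = OR(0, 0) = 0
g3 = OR(A, F) = OR(0, 0) = 0
g4 = OR(g2, E) = OR(0, 0) = 0
g5 = AND(g4, g2) = AND(0, 0) = 0
g6 = AND(g5, D) = AND(0, 1) = 0
g7 = OR(g3, g5) = OR(0, 0) = 0
So g6 = 0 and g7 = 0.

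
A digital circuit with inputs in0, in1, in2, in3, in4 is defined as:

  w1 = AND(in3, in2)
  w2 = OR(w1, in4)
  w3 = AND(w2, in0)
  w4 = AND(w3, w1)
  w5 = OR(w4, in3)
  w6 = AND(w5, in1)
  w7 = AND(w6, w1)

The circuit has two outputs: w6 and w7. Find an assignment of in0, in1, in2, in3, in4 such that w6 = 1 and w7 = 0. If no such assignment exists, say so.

Check with in0=1 in1=1 in2=0 in3=1 in4=0:
w1 = AND(in3, in2) = AND(1, 0) = 0
w2 = OR(w1, in4) = OR(0, 0) = 0
w3 = AND(w2, in0) = AND(0, 1) = 0
w4 = AND(w3, w1) = AND(0, 0) = 0
w5 = OR(w4, in3) = OR(0, 1) = 1
w6 = AND(w5, in1) = AND(1, 1) = 1
w7 = AND(w6, w1) = AND(1, 0) = 0
So w6 = 1 and w7 = 0.

in0=1 in1=1 in2=0 in3=1 in4=0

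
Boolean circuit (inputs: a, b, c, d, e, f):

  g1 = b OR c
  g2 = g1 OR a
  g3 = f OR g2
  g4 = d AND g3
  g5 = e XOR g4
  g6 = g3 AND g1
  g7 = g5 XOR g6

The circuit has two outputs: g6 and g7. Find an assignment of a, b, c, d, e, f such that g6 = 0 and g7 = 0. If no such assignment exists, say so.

a=1 b=0 c=0 d=1 e=1 f=0

Check with a=1 b=0 c=0 d=1 e=1 f=0:
g1 = b OR c = 0 OR 0 = 0
g2 = g1 OR a = 0 OR 1 = 1
g3 = f OR g2 = 0 OR 1 = 1
g4 = d AND g3 = 1 AND 1 = 1
g5 = e XOR g4 = 1 XOR 1 = 0
g6 = g3 AND g1 = 1 AND 0 = 0
g7 = g5 XOR g6 = 0 XOR 0 = 0
So g6 = 0 and g7 = 0.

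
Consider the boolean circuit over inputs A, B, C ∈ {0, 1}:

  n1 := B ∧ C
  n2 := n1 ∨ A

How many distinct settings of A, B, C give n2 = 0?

n2 = n1 ∨ A must be 0, so both n1 = 0 and A = 0.
n1 = B ∧ C must be 0, so at least one of B, C is 0.
Satisfying assignments:
  A=0, B=0, C=0
  A=0, B=0, C=1
  A=0, B=1, C=0

3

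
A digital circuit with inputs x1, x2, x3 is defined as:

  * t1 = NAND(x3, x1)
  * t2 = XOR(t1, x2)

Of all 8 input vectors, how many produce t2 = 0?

t2 = XOR(t1, x2) must be 0, so t1 and x2 are equal.
Enumerating the 8 input combinations, 4 give t2 = 0 and 4 give t2 = 1.

4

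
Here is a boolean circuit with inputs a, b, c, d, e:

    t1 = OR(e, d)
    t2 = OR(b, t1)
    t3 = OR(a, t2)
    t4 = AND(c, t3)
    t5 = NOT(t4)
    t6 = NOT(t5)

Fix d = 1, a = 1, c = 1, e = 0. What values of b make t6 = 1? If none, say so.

t6 = NOT(t5) must be 1, so t5 = 0.
Check with d = 1, a = 1, c = 1, e = 0 and b=1:
t1 = OR(e, d) = OR(0, 1) = 1
t2 = OR(b, t1) = OR(1, 1) = 1
t3 = OR(a, t2) = OR(1, 1) = 1
t4 = AND(c, t3) = AND(1, 1) = 1
t5 = NOT(t4) = NOT 1 = 0
t6 = NOT(t5) = NOT 0 = 1
So t6 = 1.

b=1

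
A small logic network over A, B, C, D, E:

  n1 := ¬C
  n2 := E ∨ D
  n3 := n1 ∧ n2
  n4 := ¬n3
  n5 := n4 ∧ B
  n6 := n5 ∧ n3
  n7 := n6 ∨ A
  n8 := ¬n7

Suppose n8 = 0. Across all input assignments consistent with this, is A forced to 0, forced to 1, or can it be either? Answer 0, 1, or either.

n8 = ¬n7 must be 0, so n7 = 1.
n7 = n6 ∨ A must be 1, so at least one of n6, A is 1.
Every assignment with n8 = 0 has A = 1; there are 16 such assignment(s).

1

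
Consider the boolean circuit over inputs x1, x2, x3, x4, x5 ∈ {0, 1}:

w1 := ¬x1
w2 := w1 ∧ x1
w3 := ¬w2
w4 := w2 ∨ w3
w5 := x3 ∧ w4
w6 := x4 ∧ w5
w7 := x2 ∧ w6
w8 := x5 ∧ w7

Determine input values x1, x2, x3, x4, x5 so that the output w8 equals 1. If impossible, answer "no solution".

x1=0 x2=1 x3=1 x4=1 x5=1

w8 = x5 ∧ w7 must be 1, so both x5 = 1 and w7 = 1.
Check with x1=0 x2=1 x3=1 x4=1 x5=1:
w1 = ¬x1 = ¬0 = 1
w2 = w1 ∧ x1 = 1 ∧ 0 = 0
w3 = ¬w2 = ¬0 = 1
w4 = w2 ∨ w3 = 0 ∨ 1 = 1
w5 = x3 ∧ w4 = 1 ∧ 1 = 1
w6 = x4 ∧ w5 = 1 ∧ 1 = 1
w7 = x2 ∧ w6 = 1 ∧ 1 = 1
w8 = x5 ∧ w7 = 1 ∧ 1 = 1
So w8 = 1 as required.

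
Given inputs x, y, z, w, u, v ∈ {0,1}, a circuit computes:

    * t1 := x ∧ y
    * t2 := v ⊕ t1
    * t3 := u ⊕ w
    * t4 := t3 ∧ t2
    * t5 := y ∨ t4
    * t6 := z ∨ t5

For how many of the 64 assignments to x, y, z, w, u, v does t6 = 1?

52

t6 = z ∨ t5 must be 1, so at least one of z, t5 is 1.
Enumerating the 64 input combinations, 52 give t6 = 1 and 12 give t6 = 0.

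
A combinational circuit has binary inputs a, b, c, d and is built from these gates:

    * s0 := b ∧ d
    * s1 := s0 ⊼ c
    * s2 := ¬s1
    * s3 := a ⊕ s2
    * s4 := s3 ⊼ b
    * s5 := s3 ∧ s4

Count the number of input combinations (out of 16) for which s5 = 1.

s5 = s3 ∧ s4 must be 1, so both s3 = 1 and s4 = 1.
s3 = a ⊕ s2 must be 1, so a and s2 differ.
Satisfying assignments:
  a=1, b=0, c=0, d=0
  a=1, b=0, c=0, d=1
  a=1, b=0, c=1, d=0
  a=1, b=0, c=1, d=1

4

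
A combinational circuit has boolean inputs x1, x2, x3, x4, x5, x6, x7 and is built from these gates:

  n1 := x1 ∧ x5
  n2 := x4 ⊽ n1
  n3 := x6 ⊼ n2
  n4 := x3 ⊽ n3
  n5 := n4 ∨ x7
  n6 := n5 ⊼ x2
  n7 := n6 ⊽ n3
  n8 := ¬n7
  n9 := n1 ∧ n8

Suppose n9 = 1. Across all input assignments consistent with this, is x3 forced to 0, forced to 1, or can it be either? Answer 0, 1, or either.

Both values of x3 occur among assignments with n9 = 1:
  x3=0: x1=1, x2=0, x3=0, x4=0, x5=1, x6=0, x7=0
  x3=1: x1=1, x2=0, x3=1, x4=0, x5=1, x6=0, x7=0

either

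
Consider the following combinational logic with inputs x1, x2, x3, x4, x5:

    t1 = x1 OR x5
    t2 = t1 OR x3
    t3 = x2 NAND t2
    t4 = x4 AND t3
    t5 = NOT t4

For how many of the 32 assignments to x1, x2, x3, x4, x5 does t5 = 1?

23

t5 = NOT t4 must be 1, so t4 = 0.
t4 = x4 AND t3 must be 0, so at least one of x4, t3 is 0.
Enumerating the 32 input combinations, 23 give t5 = 1 and 9 give t5 = 0.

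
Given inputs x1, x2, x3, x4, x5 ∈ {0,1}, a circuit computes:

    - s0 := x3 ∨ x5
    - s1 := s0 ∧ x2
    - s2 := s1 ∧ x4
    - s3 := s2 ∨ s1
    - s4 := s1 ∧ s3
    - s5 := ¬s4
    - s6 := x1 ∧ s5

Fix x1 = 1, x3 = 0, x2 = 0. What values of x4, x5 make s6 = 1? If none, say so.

s6 = x1 ∧ s5 must be 1, so both x1 = 1 and s5 = 1.
Check with x1 = 1, x3 = 0, x2 = 0 and x4=0, x5=0:
s0 = x3 ∨ x5 = 0 ∨ 0 = 0
s1 = s0 ∧ x2 = 0 ∧ 0 = 0
s2 = s1 ∧ x4 = 0 ∧ 0 = 0
s3 = s2 ∨ s1 = 0 ∨ 0 = 0
s4 = s1 ∧ s3 = 0 ∧ 0 = 0
s5 = ¬s4 = ¬0 = 1
s6 = x1 ∧ s5 = 1 ∧ 1 = 1
So s6 = 1.

x4=0 x5=0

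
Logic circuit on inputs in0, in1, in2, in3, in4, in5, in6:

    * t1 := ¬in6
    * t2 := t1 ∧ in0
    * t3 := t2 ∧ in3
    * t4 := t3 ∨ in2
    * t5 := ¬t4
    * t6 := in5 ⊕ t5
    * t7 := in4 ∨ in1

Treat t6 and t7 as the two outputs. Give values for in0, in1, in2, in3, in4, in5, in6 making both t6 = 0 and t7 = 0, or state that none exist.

Check with in0=0 in1=0 in2=1 in3=0 in4=0 in5=0 in6=0:
t1 = ¬in6 = ¬0 = 1
t2 = t1 ∧ in0 = 1 ∧ 0 = 0
t3 = t2 ∧ in3 = 0 ∧ 0 = 0
t4 = t3 ∨ in2 = 0 ∨ 1 = 1
t5 = ¬t4 = ¬1 = 0
t6 = in5 ⊕ t5 = 0 ⊕ 0 = 0
t7 = in4 ∨ in1 = 0 ∨ 0 = 0
So t6 = 0 and t7 = 0.

in0=0 in1=0 in2=1 in3=0 in4=0 in5=0 in6=0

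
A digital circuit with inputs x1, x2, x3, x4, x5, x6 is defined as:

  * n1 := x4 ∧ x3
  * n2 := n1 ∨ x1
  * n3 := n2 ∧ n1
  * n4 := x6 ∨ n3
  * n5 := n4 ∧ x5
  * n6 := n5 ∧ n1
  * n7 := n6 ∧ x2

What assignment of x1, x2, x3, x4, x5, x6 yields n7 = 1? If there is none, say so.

x1=0, x2=1, x3=1, x4=1, x5=1, x6=1

n7 = n6 ∧ x2 must be 1, so both n6 = 1 and x2 = 1.
Check with x1=0, x2=1, x3=1, x4=1, x5=1, x6=1:
n1 = x4 ∧ x3 = 1 ∧ 1 = 1
n2 = n1 ∨ x1 = 1 ∨ 0 = 1
n3 = n2 ∧ n1 = 1 ∧ 1 = 1
n4 = x6 ∨ n3 = 1 ∨ 1 = 1
n5 = n4 ∧ x5 = 1 ∧ 1 = 1
n6 = n5 ∧ n1 = 1 ∧ 1 = 1
n7 = n6 ∧ x2 = 1 ∧ 1 = 1
So n7 = 1 as required.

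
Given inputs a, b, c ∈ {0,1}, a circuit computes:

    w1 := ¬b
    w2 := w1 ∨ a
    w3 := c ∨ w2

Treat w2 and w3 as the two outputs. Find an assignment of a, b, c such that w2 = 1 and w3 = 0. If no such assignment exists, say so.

no solution exists

Across all 8 input combinations, none give both w2 = 1 and w3 = 0.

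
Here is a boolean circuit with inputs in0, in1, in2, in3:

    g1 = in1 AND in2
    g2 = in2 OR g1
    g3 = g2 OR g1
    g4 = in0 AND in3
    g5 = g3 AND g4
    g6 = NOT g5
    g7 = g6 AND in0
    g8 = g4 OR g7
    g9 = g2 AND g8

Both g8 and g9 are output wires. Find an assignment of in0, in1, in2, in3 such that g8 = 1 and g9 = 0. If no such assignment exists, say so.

in0=1, in1=0, in2=0, in3=0

Check with in0=1, in1=0, in2=0, in3=0:
g1 = in1 AND in2 = 0 AND 0 = 0
g2 = in2 OR g1 = 0 OR 0 = 0
g3 = g2 OR g1 = 0 OR 0 = 0
g4 = in0 AND in3 = 1 AND 0 = 0
g5 = g3 AND g4 = 0 AND 0 = 0
g6 = NOT g5 = NOT 0 = 1
g7 = g6 AND in0 = 1 AND 1 = 1
g8 = g4 OR g7 = 0 OR 1 = 1
g9 = g2 AND g8 = 0 AND 1 = 0
So g8 = 1 and g9 = 0.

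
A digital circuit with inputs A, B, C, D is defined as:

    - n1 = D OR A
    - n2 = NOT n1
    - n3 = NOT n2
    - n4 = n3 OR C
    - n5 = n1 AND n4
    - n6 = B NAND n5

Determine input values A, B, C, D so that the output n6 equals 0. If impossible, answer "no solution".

A=1, B=1, C=0, D=0

n6 = B NAND n5 must be 0, so both B = 1 and n5 = 1.
Check with A=1, B=1, C=0, D=0:
n1 = D OR A = 0 OR 1 = 1
n2 = NOT n1 = NOT 1 = 0
n3 = NOT n2 = NOT 0 = 1
n4 = n3 OR C = 1 OR 0 = 1
n5 = n1 AND n4 = 1 AND 1 = 1
n6 = B NAND n5 = 1 NAND 1 = 0
So n6 = 0 as required.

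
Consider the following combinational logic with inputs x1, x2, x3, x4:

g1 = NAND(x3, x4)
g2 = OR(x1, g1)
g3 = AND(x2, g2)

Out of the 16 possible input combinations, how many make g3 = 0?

9

g3 = AND(x2, g2) must be 0, so at least one of x2, g2 is 0.
Enumerating the 16 input combinations, 9 give g3 = 0 and 7 give g3 = 1.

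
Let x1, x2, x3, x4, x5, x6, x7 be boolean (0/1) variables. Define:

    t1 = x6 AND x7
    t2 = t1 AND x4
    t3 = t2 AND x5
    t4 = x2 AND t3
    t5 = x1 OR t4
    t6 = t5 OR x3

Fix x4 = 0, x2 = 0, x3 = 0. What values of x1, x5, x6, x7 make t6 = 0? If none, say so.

Check with x4 = 0, x2 = 0, x3 = 0 and x1=0, x5=1, x6=1, x7=0:
t1 = x6 AND x7 = 1 AND 0 = 0
t2 = t1 AND x4 = 0 AND 0 = 0
t3 = t2 AND x5 = 0 AND 1 = 0
t4 = x2 AND t3 = 0 AND 0 = 0
t5 = x1 OR t4 = 0 OR 0 = 0
t6 = t5 OR x3 = 0 OR 0 = 0
So t6 = 0.

x1=0 x5=1 x6=1 x7=0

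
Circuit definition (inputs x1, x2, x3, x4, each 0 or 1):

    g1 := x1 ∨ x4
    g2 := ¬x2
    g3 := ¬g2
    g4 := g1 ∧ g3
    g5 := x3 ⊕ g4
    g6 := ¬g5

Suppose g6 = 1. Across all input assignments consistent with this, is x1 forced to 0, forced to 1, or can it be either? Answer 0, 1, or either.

Both values of x1 occur among assignments with g6 = 1:
  x1=0: x1=0, x2=0, x3=0, x4=0
  x1=1: x1=1, x2=0, x3=0, x4=0

either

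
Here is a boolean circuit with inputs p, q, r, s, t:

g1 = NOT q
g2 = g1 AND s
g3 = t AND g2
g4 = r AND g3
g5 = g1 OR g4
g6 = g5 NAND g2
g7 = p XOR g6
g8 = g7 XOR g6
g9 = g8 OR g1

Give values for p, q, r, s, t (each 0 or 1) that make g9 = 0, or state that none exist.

Check with p=0 q=1 r=1 s=0 t=0:
g1 = NOT q = NOT 1 = 0
g2 = g1 AND s = 0 AND 0 = 0
g3 = t AND g2 = 0 AND 0 = 0
g4 = r AND g3 = 1 AND 0 = 0
g5 = g1 OR g4 = 0 OR 0 = 0
g6 = g5 NAND g2 = 0 NAND 0 = 1
g7 = p XOR g6 = 0 XOR 1 = 1
g8 = g7 XOR g6 = 1 XOR 1 = 0
g9 = g8 OR g1 = 0 OR 0 = 0
So g9 = 0 as required.

p=0 q=1 r=1 s=0 t=0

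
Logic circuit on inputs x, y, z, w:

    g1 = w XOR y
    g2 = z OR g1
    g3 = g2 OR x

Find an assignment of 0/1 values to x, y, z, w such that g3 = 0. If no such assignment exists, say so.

Check with x=0 y=1 z=0 w=1:
g1 = w XOR y = 1 XOR 1 = 0
g2 = z OR g1 = 0 OR 0 = 0
g3 = g2 OR x = 0 OR 0 = 0
So g3 = 0 as required.

x=0 y=1 z=0 w=1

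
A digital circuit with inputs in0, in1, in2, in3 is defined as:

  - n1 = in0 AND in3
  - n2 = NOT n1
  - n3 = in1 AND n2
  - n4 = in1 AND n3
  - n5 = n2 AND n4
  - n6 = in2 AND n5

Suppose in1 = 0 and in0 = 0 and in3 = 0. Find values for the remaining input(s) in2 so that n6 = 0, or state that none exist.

in2=1

Check with in1 = 0 and in0 = 0 and in3 = 0 and in2=1:
n1 = in0 AND in3 = 0 AND 0 = 0
n2 = NOT n1 = NOT 0 = 1
n3 = in1 AND n2 = 0 AND 1 = 0
n4 = in1 AND n3 = 0 AND 0 = 0
n5 = n2 AND n4 = 1 AND 0 = 0
n6 = in2 AND n5 = 1 AND 0 = 0
So n6 = 0.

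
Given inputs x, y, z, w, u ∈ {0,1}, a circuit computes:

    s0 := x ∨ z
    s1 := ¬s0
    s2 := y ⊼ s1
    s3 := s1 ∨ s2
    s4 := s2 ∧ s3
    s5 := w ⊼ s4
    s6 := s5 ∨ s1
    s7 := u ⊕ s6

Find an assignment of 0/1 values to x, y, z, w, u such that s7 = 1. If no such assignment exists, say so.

s7 = u ⊕ s6 must be 1, so u and s6 differ.
Check with x=1 y=1 z=1 w=0 u=0:
s0 = x ∨ z = 1 ∨ 1 = 1
s1 = ¬s0 = ¬1 = 0
s2 = y ⊼ s1 = 1 ⊼ 0 = 1
s3 = s1 ∨ s2 = 0 ∨ 1 = 1
s4 = s2 ∧ s3 = 1 ∧ 1 = 1
s5 = w ⊼ s4 = 0 ⊼ 1 = 1
s6 = s5 ∨ s1 = 1 ∨ 0 = 1
s7 = u ⊕ s6 = 0 ⊕ 1 = 1
So s7 = 1 as required.

x=1 y=1 z=1 w=0 u=0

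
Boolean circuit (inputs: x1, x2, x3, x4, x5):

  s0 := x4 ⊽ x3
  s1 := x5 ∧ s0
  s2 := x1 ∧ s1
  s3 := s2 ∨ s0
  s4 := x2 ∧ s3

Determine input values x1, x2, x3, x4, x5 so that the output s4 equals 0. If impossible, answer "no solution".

s4 = x2 ∧ s3 must be 0, so at least one of x2, s3 is 0.
Check with x1=1, x2=1, x3=1, x4=0, x5=0:
s0 = x4 ⊽ x3 = 0 ⊽ 1 = 0
s1 = x5 ∧ s0 = 0 ∧ 0 = 0
s2 = x1 ∧ s1 = 1 ∧ 0 = 0
s3 = s2 ∨ s0 = 0 ∨ 0 = 0
s4 = x2 ∧ s3 = 1 ∧ 0 = 0
So s4 = 0 as required.

x1=1, x2=1, x3=1, x4=0, x5=0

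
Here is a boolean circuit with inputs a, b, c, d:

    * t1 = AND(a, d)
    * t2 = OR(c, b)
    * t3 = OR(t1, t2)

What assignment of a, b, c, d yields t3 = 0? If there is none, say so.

a=0, b=0, c=0, d=1

t3 = OR(t1, t2) must be 0, so both t1 = 0 and t2 = 0.
Check with a=0, b=0, c=0, d=1:
t1 = AND(a, d) = AND(0, 1) = 0
t2 = OR(c, b) = OR(0, 0) = 0
t3 = OR(t1, t2) = OR(0, 0) = 0
So t3 = 0 as required.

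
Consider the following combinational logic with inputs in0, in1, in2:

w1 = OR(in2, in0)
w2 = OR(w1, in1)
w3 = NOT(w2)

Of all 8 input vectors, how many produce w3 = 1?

1

w3 = NOT(w2) must be 1, so w2 = 0.
Satisfying assignments:
  in0=0, in1=0, in2=0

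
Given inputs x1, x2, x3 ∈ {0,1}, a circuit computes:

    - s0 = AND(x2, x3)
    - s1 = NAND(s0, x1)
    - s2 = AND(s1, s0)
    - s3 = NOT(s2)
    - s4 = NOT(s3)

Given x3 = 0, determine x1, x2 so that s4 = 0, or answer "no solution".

x1=0, x2=1

s4 = NOT(s3) must be 0, so s3 = 1.
s3 = NOT(s2) must be 1, so s2 = 0.
Check with x3 = 0 and x1=0, x2=1:
s0 = AND(x2, x3) = AND(1, 0) = 0
s1 = NAND(s0, x1) = NAND(0, 0) = 1
s2 = AND(s1, s0) = AND(1, 0) = 0
s3 = NOT(s2) = NOT 0 = 1
s4 = NOT(s3) = NOT 1 = 0
So s4 = 0.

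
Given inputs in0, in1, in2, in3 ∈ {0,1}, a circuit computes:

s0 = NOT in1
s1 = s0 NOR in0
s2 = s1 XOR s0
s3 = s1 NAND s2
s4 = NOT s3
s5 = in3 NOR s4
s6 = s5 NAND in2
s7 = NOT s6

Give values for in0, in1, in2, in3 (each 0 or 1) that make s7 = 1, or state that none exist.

Check with in0=1 in1=0 in2=1 in3=0:
s0 = NOT in1 = NOT 0 = 1
s1 = s0 NOR in0 = 1 NOR 1 = 0
s2 = s1 XOR s0 = 0 XOR 1 = 1
s3 = s1 NAND s2 = 0 NAND 1 = 1
s4 = NOT s3 = NOT 1 = 0
s5 = in3 NOR s4 = 0 NOR 0 = 1
s6 = s5 NAND in2 = 1 NAND 1 = 0
s7 = NOT s6 = NOT 0 = 1
So s7 = 1 as required.

in0=1 in1=0 in2=1 in3=0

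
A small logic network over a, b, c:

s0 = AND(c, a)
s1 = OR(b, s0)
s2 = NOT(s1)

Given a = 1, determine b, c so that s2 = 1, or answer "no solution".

b=0, c=0

s2 = NOT(s1) must be 1, so s1 = 0.
s1 = OR(b, s0) must be 0, so both b = 0 and s0 = 0.
Check with a = 1 and b=0, c=0:
s0 = AND(c, a) = AND(0, 1) = 0
s1 = OR(b, s0) = OR(0, 0) = 0
s2 = NOT(s1) = NOT 0 = 1
So s2 = 1.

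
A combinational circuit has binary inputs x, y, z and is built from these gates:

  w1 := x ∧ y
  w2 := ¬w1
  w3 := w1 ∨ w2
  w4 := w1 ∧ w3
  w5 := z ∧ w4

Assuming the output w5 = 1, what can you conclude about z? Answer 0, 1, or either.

w5 = z ∧ w4 must be 1, so both z = 1 and w4 = 1.
Every assignment with w5 = 1 has z = 1; there are 1 such assignment(s).
  x=1, y=1, z=1

1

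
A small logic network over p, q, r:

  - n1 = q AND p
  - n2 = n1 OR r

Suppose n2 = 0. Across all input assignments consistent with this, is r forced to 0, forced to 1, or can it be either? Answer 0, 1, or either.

n2 = n1 OR r must be 0, so both n1 = 0 and r = 0.
n1 = q AND p must be 0, so at least one of q, p is 0.
Every assignment with n2 = 0 has r = 0; there are 3 such assignment(s).
  p=0, q=0, r=0
  p=0, q=1, r=0
  p=1, q=0, r=0

0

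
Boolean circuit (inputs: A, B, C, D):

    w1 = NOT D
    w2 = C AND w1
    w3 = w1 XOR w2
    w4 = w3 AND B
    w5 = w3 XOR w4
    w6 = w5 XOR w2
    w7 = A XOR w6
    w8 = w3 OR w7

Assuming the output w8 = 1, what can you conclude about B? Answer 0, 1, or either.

either

Both values of B occur among assignments with w8 = 1:
  B=0: A=0, B=0, C=0, D=0
  B=1: A=0, B=1, C=0, D=0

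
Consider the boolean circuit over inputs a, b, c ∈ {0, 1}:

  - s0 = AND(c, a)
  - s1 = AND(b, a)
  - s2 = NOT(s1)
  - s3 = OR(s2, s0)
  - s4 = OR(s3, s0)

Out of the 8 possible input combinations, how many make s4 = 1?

s4 = OR(s3, s0) must be 1, so at least one of s3, s0 is 1.
Enumerating the 8 input combinations, 7 give s4 = 1 and 1 give s4 = 0.

7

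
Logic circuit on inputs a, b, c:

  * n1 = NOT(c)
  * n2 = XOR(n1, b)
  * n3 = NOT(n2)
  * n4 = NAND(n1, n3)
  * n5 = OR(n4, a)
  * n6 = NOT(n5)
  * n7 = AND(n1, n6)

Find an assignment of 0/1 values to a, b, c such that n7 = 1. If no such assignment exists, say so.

n7 = AND(n1, n6) must be 1, so both n1 = 1 and n6 = 1.
Check with a=0, b=1, c=0:
n1 = NOT(c) = NOT 0 = 1
n2 = XOR(n1, b) = XOR(1, 1) = 0
n3 = NOT(n2) = NOT 0 = 1
n4 = NAND(n1, n3) = NAND(1, 1) = 0
n5 = OR(n4, a) = OR(0, 0) = 0
n6 = NOT(n5) = NOT 0 = 1
n7 = AND(n1, n6) = AND(1, 1) = 1
So n7 = 1 as required.

a=0, b=1, c=0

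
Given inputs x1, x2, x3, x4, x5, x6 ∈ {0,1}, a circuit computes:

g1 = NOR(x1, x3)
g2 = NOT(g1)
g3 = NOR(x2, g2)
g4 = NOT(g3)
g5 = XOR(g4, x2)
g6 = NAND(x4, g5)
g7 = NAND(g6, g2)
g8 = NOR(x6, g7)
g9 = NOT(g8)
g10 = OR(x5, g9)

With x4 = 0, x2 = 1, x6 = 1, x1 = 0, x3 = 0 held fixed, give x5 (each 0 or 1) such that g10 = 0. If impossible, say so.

With x4 = 0, x2 = 1, x6 = 1, x1 = 0, x3 = 0 fixed, none of the 2 settings of x5 give g10 = 0.
For example, with x5=0:
g1 = NOR(x1, x3) = NOR(0, 0) = 1
g2 = NOT(g1) = NOT 1 = 0
g3 = NOR(x2, g2) = NOR(1, 0) = 0
g4 = NOT(g3) = NOT 0 = 1
g5 = XOR(g4, x2) = XOR(1, 1) = 0
g6 = NAND(x4, g5) = NAND(0, 0) = 1
g7 = NAND(g6, g2) = NAND(1, 0) = 1
g8 = NOR(x6, g7) = NOR(1, 1) = 0
g9 = NOT(g8) = NOT 0 = 1
g10 = OR(x5, g9) = OR(0, 1) = 1
giving g10 = 1 ≠ 0.

no solution exists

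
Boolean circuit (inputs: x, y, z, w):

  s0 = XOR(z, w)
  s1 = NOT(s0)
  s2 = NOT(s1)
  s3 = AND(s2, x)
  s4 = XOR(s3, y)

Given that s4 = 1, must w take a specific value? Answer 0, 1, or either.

Both values of w occur among assignments with s4 = 1:
  w=0: x=0, y=1, z=0, w=0
  w=1: x=0, y=1, z=0, w=1

either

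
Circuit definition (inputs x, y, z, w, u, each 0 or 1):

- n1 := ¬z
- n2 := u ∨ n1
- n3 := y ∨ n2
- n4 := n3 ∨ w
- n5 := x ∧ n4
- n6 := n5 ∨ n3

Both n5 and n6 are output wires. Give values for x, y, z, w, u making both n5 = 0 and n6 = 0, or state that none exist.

Check with x=0, y=0, z=1, w=0, u=0:
n1 = ¬z = ¬1 = 0
n2 = u ∨ n1 = 0 ∨ 0 = 0
n3 = y ∨ n2 = 0 ∨ 0 = 0
n4 = n3 ∨ w = 0 ∨ 0 = 0
n5 = x ∧ n4 = 0 ∧ 0 = 0
n6 = n5 ∨ n3 = 0 ∨ 0 = 0
So n5 = 0 and n6 = 0.

x=0, y=0, z=1, w=0, u=0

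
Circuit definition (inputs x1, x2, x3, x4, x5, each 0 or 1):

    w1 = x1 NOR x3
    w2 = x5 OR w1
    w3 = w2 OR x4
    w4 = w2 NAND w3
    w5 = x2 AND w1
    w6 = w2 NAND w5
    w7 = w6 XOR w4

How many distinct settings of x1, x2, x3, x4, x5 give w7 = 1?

16

w7 = w6 XOR w4 must be 1, so w6 and w4 differ.
Enumerating the 32 input combinations, 16 give w7 = 1 and 16 give w7 = 0.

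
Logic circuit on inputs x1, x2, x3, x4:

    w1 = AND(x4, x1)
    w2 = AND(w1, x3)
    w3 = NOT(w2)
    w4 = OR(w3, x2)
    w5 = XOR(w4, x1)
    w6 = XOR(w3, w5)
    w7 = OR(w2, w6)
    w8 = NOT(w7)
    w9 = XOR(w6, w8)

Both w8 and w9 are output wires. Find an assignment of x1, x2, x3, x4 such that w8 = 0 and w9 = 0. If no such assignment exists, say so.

x1=1, x2=1, x3=1, x4=1

Check with x1=1, x2=1, x3=1, x4=1:
w1 = AND(x4, x1) = AND(1, 1) = 1
w2 = AND(w1, x3) = AND(1, 1) = 1
w3 = NOT(w2) = NOT 1 = 0
w4 = OR(w3, x2) = OR(0, 1) = 1
w5 = XOR(w4, x1) = XOR(1, 1) = 0
w6 = XOR(w3, w5) = XOR(0, 0) = 0
w7 = OR(w2, w6) = OR(1, 0) = 1
w8 = NOT(w7) = NOT 1 = 0
w9 = XOR(w6, w8) = XOR(0, 0) = 0
So w8 = 0 and w9 = 0.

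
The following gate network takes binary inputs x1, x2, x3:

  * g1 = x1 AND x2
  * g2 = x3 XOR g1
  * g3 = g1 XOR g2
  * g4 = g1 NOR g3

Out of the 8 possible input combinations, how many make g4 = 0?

5

g4 = g1 NOR g3 must be 0, so at least one of g1, g3 is 1.
Satisfying assignments:
  x1=0, x2=0, x3=1
  x1=0, x2=1, x3=1
  x1=1, x2=0, x3=1
  x1=1, x2=1, x3=0
  x1=1, x2=1, x3=1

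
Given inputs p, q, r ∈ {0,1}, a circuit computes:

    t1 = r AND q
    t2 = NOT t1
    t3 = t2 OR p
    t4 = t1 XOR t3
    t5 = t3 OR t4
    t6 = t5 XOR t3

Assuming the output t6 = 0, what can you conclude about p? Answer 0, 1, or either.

either

Both values of p occur among assignments with t6 = 0:
  p=0: p=0, q=0, r=0
  p=1: p=1, q=0, r=0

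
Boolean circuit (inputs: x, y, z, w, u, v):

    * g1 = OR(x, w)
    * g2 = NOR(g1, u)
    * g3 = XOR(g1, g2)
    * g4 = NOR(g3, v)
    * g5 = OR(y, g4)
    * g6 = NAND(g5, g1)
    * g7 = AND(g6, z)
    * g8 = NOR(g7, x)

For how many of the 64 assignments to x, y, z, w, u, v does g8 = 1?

g8 = NOR(g7, x) must be 1, so both g7 = 0 and x = 0.
g7 = AND(g6, z) must be 0, so at least one of g6, z is 0.
Enumerating the 64 input combinations, 20 give g8 = 1 and 44 give g8 = 0.

20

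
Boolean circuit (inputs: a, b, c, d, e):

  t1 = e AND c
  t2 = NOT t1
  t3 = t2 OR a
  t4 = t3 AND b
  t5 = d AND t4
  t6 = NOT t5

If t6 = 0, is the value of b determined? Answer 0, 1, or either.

1

t6 = NOT t5 must be 0, so t5 = 1.
t5 = d AND t4 must be 1, so both d = 1 and t4 = 1.
t4 = t3 AND b must be 1, so both t3 = 1 and b = 1.
Every assignment with t6 = 0 has b = 1; there are 7 such assignment(s).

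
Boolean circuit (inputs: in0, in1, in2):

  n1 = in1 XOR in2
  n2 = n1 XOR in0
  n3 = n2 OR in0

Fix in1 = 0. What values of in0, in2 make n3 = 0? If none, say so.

Check with in1 = 0 and in0=0, in2=0:
n1 = in1 XOR in2 = 0 XOR 0 = 0
n2 = n1 XOR in0 = 0 XOR 0 = 0
n3 = n2 OR in0 = 0 OR 0 = 0
So n3 = 0.

in0=0, in2=0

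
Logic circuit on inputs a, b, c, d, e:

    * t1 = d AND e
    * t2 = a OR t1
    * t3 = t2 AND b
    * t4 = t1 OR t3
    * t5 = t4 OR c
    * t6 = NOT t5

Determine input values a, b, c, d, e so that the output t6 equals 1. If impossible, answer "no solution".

a=0, b=1, c=0, d=1, e=0

Check with a=0, b=1, c=0, d=1, e=0:
t1 = d AND e = 1 AND 0 = 0
t2 = a OR t1 = 0 OR 0 = 0
t3 = t2 AND b = 0 AND 1 = 0
t4 = t1 OR t3 = 0 OR 0 = 0
t5 = t4 OR c = 0 OR 0 = 0
t6 = NOT t5 = NOT 0 = 1
So t6 = 1 as required.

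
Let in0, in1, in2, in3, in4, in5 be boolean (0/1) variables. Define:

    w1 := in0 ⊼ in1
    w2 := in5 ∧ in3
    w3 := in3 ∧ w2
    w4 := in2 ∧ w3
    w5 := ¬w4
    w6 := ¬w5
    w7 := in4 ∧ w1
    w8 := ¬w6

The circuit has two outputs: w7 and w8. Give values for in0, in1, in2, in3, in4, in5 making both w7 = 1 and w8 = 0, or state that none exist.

in0=0 in1=0 in2=1 in3=1 in4=1 in5=1

Check with in0=0 in1=0 in2=1 in3=1 in4=1 in5=1:
w1 = in0 ⊼ in1 = 0 ⊼ 0 = 1
w2 = in5 ∧ in3 = 1 ∧ 1 = 1
w3 = in3 ∧ w2 = 1 ∧ 1 = 1
w4 = in2 ∧ w3 = 1 ∧ 1 = 1
w5 = ¬w4 = ¬1 = 0
w6 = ¬w5 = ¬0 = 1
w7 = in4 ∧ w1 = 1 ∧ 1 = 1
w8 = ¬w6 = ¬1 = 0
So w7 = 1 and w8 = 0.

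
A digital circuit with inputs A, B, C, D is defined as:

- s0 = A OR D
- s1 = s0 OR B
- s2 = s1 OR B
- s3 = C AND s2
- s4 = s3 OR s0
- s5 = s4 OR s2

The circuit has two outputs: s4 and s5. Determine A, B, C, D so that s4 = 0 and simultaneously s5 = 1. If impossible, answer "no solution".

Check with A=0, B=1, C=0, D=0:
s0 = A OR D = 0 OR 0 = 0
s1 = s0 OR B = 0 OR 1 = 1
s2 = s1 OR B = 1 OR 1 = 1
s3 = C AND s2 = 0 AND 1 = 0
s4 = s3 OR s0 = 0 OR 0 = 0
s5 = s4 OR s2 = 0 OR 1 = 1
So s4 = 0 and s5 = 1.

A=0, B=1, C=0, D=0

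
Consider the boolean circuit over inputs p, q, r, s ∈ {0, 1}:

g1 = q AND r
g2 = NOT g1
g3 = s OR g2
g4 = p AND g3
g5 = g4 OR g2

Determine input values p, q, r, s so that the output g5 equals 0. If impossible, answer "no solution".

g5 = g4 OR g2 must be 0, so both g4 = 0 and g2 = 0.
Check with p=0, q=1, r=1, s=0:
g1 = q AND r = 1 AND 1 = 1
g2 = NOT g1 = NOT 1 = 0
g3 = s OR g2 = 0 OR 0 = 0
g4 = p AND g3 = 0 AND 0 = 0
g5 = g4 OR g2 = 0 OR 0 = 0
So g5 = 0 as required.

p=0, q=1, r=1, s=0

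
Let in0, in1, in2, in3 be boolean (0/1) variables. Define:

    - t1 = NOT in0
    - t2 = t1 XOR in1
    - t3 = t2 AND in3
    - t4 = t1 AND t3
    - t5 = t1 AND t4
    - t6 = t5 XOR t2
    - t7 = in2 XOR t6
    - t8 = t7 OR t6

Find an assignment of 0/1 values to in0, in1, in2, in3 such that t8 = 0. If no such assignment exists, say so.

Check with in0=1 in1=0 in2=0 in3=1:
t1 = NOT in0 = NOT 1 = 0
t2 = t1 XOR in1 = 0 XOR 0 = 0
t3 = t2 AND in3 = 0 AND 1 = 0
t4 = t1 AND t3 = 0 AND 0 = 0
t5 = t1 AND t4 = 0 AND 0 = 0
t6 = t5 XOR t2 = 0 XOR 0 = 0
t7 = in2 XOR t6 = 0 XOR 0 = 0
t8 = t7 OR t6 = 0 OR 0 = 0
So t8 = 0 as required.

in0=1 in1=0 in2=0 in3=1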